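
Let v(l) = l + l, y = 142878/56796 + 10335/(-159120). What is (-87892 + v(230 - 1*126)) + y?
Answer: -338637366697/3862128 ≈ -87682.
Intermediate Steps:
y = 9464855/3862128 (y = 142878*(1/56796) + 10335*(-1/159120) = 23813/9466 - 53/816 = 9464855/3862128 ≈ 2.4507)
v(l) = 2*l
(-87892 + v(230 - 1*126)) + y = (-87892 + 2*(230 - 1*126)) + 9464855/3862128 = (-87892 + 2*(230 - 126)) + 9464855/3862128 = (-87892 + 2*104) + 9464855/3862128 = (-87892 + 208) + 9464855/3862128 = -87684 + 9464855/3862128 = -338637366697/3862128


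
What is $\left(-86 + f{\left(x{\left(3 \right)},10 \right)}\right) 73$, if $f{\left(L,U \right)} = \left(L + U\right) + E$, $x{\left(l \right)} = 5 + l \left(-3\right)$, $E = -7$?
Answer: $-6351$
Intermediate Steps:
$x{\left(l \right)} = 5 - 3 l$
$f{\left(L,U \right)} = -7 + L + U$ ($f{\left(L,U \right)} = \left(L + U\right) - 7 = -7 + L + U$)
$\left(-86 + f{\left(x{\left(3 \right)},10 \right)}\right) 73 = \left(-86 + \left(-7 + \left(5 - 9\right) + 10\right)\right) 73 = \left(-86 - 1\right) 73 = \left(-87\right) 73 = -6351$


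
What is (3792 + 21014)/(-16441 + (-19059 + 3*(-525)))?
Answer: -24806/37075 ≈ -0.66908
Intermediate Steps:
(3792 + 21014)/(-16441 + (-19059 + 3*(-525))) = 24806/(-16441 + (-19059 - 1575)) = 24806/(-16441 - 20634) = 24806/(-37075) = 24806*(-1/37075) = -24806/37075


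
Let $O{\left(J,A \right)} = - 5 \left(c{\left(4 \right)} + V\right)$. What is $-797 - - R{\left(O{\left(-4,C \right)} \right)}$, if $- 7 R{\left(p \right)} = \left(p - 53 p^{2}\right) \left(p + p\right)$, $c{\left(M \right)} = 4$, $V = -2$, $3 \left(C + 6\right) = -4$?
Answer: $- \frac{111779}{7} \approx -15968.0$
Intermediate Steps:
$C = - \frac{22}{3}$ ($C = -6 + \frac{1}{3} \left(-4\right) = -6 - \frac{4}{3} = - \frac{22}{3} \approx -7.3333$)
$O{\left(J,A \right)} = -10$ ($O{\left(J,A \right)} = - 5 \left(4 - 2\right) = \left(-5\right) 2 = -10$)
$R{\left(p \right)} = - \frac{2 p \left(p - 53 p^{2}\right)}{7}$ ($R{\left(p \right)} = - \frac{\left(p - 53 p^{2}\right) \left(p + p\right)}{7} = - \frac{\left(p - 53 p^{2}\right) 2 p}{7} = - \frac{2 p \left(p - 53 p^{2}\right)}{7}$)
$-797 - - R{\left(O{\left(-4,C \right)} \right)} = -797 - - \frac{2 \left(-10\right)^{2} \left(-1 + 53 \left(-10\right)\right)}{7} = -797 - - \frac{2 \cdot 100 \left(-1 - 530\right)}{7} = -797 - - \frac{2 \cdot 100 \left(-531\right)}{7} = -797 - \left(-1\right) \left(- \frac{106200}{7}\right) = -797 - \frac{106200}{7} = - \frac{111779}{7}$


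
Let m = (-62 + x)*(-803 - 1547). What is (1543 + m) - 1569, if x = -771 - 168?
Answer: 2352324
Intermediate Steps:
x = -939
m = 2352350 (m = (-62 - 939)*(-803 - 1547) = -1001*(-2350) = 2352350)
(1543 + m) - 1569 = (1543 + 2352350) - 1569 = 2353893 - 1569 = 2352324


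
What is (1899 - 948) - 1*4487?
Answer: -3536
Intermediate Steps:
(1899 - 948) - 1*4487 = 951 - 4487 = -3536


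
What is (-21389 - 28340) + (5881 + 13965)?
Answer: -29883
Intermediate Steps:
(-21389 - 28340) + (5881 + 13965) = -49729 + 19846 = -29883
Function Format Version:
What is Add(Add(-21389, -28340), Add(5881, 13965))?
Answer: -29883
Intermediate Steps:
Add(Add(-21389, -28340), Add(5881, 13965)) = Add(-49729, 19846) = -29883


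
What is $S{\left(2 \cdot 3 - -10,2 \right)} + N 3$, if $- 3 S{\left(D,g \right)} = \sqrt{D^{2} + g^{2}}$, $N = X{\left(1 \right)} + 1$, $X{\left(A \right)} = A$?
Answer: $6 - \frac{2 \sqrt{65}}{3} \approx 0.62516$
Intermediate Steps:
$N = 2$ ($N = 1 + 1 = 2$)
$S{\left(D,g \right)} = - \frac{\sqrt{D^{2} + g^{2}}}{3}$
$S{\left(2 \cdot 3 - -10,2 \right)} + N 3 = - \frac{\sqrt{\left(2 \cdot 3 - -10\right)^{2} + 2^{2}}}{3} + 2 \cdot 3 = - \frac{\sqrt{\left(6 + 10\right)^{2} + 4}}{3} + 6 = - \frac{\sqrt{16^{2} + 4}}{3} + 6 = - \frac{\sqrt{256 + 4}}{3} + 6 = - \frac{\sqrt{260}}{3} + 6 = - \frac{2 \sqrt{65}}{3} + 6 = 6 - \frac{2 \sqrt{65}}{3}$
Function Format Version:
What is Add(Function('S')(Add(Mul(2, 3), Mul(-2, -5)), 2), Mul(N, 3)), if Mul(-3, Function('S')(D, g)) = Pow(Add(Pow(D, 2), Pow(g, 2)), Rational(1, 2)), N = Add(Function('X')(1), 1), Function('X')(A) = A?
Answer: Add(6, Mul(Rational(-2, 3), Pow(65, Rational(1, 2)))) ≈ 0.62516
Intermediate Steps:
N = 2 (N = Add(1, 1) = 2)
Function('S')(D, g) = Mul(Rational(-1, 3), Pow(Add(Pow(D, 2), Pow(g, 2)), Rational(1, 2)))
Add(Function('S')(Add(Mul(2, 3), Mul(-2, -5)), 2), Mul(N, 3)) = Add(Mul(Rational(-1, 3), Pow(Add(Pow(Add(Mul(2, 3), Mul(-2, -5)), 2), Pow(2, 2)), Rational(1, 2))), Mul(2, 3)) = Add(Mul(Rational(-1, 3), Pow(Add(Pow(Add(6, 10), 2), 4), Rational(1, 2))), 6) = Add(Mul(Rational(-1, 3), Pow(Add(Pow(16, 2), 4), Rational(1, 2))), 6) = Add(Mul(Rational(-1, 3), Pow(Add(256, 4), Rational(1, 2))), 6) = Add(Mul(Rational(-1, 3), Pow(260, Rational(1, 2))), 6) = Add(Mul(Rational(-1, 3), Mul(2, Pow(65, Rational(1, 2)))), 6) = Add(Mul(Rational(-2, 3), Pow(65, Rational(1, 2))), 6) = Add(6, Mul(Rational(-2, 3), Pow(65, Rational(1, 2))))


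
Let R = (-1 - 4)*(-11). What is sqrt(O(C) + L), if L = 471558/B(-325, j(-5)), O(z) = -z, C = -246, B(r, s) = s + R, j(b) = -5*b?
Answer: 3*sqrt(272910)/20 ≈ 78.361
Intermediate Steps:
R = 55 (R = -5*(-11) = 55)
B(r, s) = 55 + s (B(r, s) = s + 55 = 55 + s)
L = 235779/40 (L = 471558/(55 - 5*(-5)) = 471558/(55 + 25) = 471558/80 = 471558*(1/80) = 235779/40 ≈ 5894.5)
sqrt(O(C) + L) = sqrt(-1*(-246) + 235779/40) = sqrt(246 + 235779/40) = sqrt(245619/40) = 3*sqrt(272910)/20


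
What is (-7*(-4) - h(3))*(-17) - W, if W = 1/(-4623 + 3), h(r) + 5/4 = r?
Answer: -1030837/2310 ≈ -446.25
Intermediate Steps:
h(r) = -5/4 + r
W = -1/4620 (W = 1/(-4620) = -1/4620 ≈ -0.00021645)
(-7*(-4) - h(3))*(-17) - W = (-7*(-4) - (-5/4 + 3))*(-17) - 1*(-1/4620) = (28 - 1*7/4)*(-17) + 1/4620 = (28 - 7/4)*(-17) + 1/4620 = (105/4)*(-17) + 1/4620 = -1785/4 + 1/4620 = -1030837/2310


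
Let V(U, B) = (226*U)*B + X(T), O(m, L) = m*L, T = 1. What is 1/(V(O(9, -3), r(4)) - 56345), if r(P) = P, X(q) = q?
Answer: -1/80752 ≈ -1.2384e-5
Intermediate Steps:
O(m, L) = L*m
V(U, B) = 1 + 226*B*U (V(U, B) = (226*U)*B + 1 = 226*B*U + 1 = 1 + 226*B*U)
1/(V(O(9, -3), r(4)) - 56345) = 1/((1 + 226*4*(-3*9)) - 56345) = 1/((1 + 226*4*(-27)) - 56345) = 1/((1 - 24408) - 56345) = 1/(-24407 - 56345) = 1/(-80752) = -1/80752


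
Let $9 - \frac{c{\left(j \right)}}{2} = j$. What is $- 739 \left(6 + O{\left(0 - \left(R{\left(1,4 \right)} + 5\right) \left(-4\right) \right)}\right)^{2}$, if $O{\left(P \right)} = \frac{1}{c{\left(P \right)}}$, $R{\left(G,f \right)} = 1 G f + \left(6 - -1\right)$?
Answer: $- \frac{320933659}{12100} \approx -26523.0$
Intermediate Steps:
$c{\left(j \right)} = 18 - 2 j$
$R{\left(G,f \right)} = 7 + G f$ ($R{\left(G,f \right)} = G f + \left(6 + 1\right) = G f + 7 = 7 + G f$)
$O{\left(P \right)} = \frac{1}{18 - 2 P}$
$- 739 \left(6 + O{\left(0 - \left(R{\left(1,4 \right)} + 5\right) \left(-4\right) \right)}\right)^{2} = - 739 \left(6 - \frac{1}{-18 + 2 \left(0 - \left(\left(7 + 1 \cdot 4\right) + 5\right) \left(-4\right)\right)}\right)^{2} = - 739 \left(6 - \frac{1}{-18 + 2 \left(0 - \left(\left(7 + 4\right) + 5\right) \left(-4\right)\right)}\right)^{2} = - 739 \left(6 - \frac{1}{-18 + 2 \left(0 - \left(11 + 5\right) \left(-4\right)\right)}\right)^{2} = - 739 \left(6 - \frac{1}{-18 + 2 \left(0 - 16 \left(-4\right)\right)}\right)^{2} = - 739 \left(6 - \frac{1}{-18 + 2 \left(0 - -64\right)}\right)^{2} = - 739 \left(6 - \frac{1}{-18 + 2 \left(0 + 64\right)}\right)^{2} = - 739 \left(6 - \frac{1}{-18 + 2 \cdot 64}\right)^{2} = - 739 \left(6 - \frac{1}{-18 + 128}\right)^{2} = - 739 \left(6 - \frac{1}{110}\right)^{2} = - 739 \left(\frac{659}{110}\right)^{2} = \left(-739\right) \frac{434281}{12100} = - \frac{320933659}{12100}$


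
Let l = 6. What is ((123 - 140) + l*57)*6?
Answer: 1950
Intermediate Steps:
((123 - 140) + l*57)*6 = ((123 - 140) + 6*57)*6 = (-17 + 342)*6 = 325*6 = 1950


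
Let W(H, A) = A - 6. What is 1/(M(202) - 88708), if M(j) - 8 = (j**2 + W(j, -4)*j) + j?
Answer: -1/49714 ≈ -2.0115e-5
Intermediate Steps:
W(H, A) = -6 + A
M(j) = 8 + j**2 - 9*j (M(j) = 8 + ((j**2 + (-6 - 4)*j) + j) = 8 + ((j**2 - 10*j) + j) = 8 + (j**2 - 9*j) = 8 + j**2 - 9*j)
1/(M(202) - 88708) = 1/((8 + 202**2 - 9*202) - 88708) = 1/((8 + 40804 - 1818) - 88708) = 1/(38994 - 88708) = 1/(-49714) = -1/49714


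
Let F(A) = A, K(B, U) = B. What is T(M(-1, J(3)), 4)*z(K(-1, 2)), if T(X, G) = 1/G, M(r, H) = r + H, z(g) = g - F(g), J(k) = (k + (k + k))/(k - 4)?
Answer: 0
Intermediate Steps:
J(k) = 3*k/(-4 + k) (J(k) = (k + 2*k)/(-4 + k) = (3*k)/(-4 + k) = 3*k/(-4 + k))
z(g) = 0 (z(g) = g - g = 0)
M(r, H) = H + r
T(M(-1, J(3)), 4)*z(K(-1, 2)) = 0/4 = (¼)*0 = 0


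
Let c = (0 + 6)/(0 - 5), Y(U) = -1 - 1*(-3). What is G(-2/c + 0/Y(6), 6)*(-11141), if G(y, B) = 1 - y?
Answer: 22282/3 ≈ 7427.3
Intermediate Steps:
Y(U) = 2 (Y(U) = -1 + 3 = 2)
c = -6/5 (c = 6/(-5) = 6*(-1/5) = -6/5 ≈ -1.2000)
G(-2/c + 0/Y(6), 6)*(-11141) = (1 - (-2/(-6/5) + 0/2))*(-11141) = (1 - (-2*(-5/6) + 0*(1/2)))*(-11141) = (1 - (5/3 + 0))*(-11141) = (1 - 1*5/3)*(-11141) = (1 - 5/3)*(-11141) = -2/3*(-11141) = 22282/3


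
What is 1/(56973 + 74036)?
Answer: 1/131009 ≈ 7.6331e-6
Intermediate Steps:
1/(56973 + 74036) = 1/131009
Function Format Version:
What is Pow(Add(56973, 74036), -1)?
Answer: Rational(1, 131009) ≈ 7.6331e-6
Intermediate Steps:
Pow(Add(56973, 74036), -1) = Pow(131009, -1) = Rational(1, 131009)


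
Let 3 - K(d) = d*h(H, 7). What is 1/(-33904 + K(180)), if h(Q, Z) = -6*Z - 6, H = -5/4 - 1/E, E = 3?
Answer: -1/25261 ≈ -3.9587e-5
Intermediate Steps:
H = -19/12 (H = -5/4 - 1/3 = -5*¼ - 1*⅓ = -5/4 - ⅓ = -19/12 ≈ -1.5833)
h(Q, Z) = -6 - 6*Z
K(d) = 3 + 48*d (K(d) = 3 - d*(-6 - 6*7) = 3 - d*(-6 - 42) = 3 - d*(-48) = 3 - (-48)*d = 3 + 48*d)
1/(-33904 + K(180)) = 1/(-33904 + (3 + 48*180)) = 1/(-33904 + (3 + 8640)) = 1/(-33904 + 8643) = 1/(-25261) = -1/25261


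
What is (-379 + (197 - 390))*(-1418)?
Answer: 811096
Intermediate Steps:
(-379 + (197 - 390))*(-1418) = (-379 - 193)*(-1418) = -572*(-1418) = 811096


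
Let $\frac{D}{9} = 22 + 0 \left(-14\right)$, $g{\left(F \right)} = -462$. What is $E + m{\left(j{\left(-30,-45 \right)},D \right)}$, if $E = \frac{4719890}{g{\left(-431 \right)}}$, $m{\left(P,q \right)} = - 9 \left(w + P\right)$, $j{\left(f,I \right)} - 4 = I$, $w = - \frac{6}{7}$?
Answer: $- \frac{2272924}{231} \approx -9839.5$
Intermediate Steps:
$w = - \frac{6}{7}$ ($w = \left(-6\right) \frac{1}{7} = - \frac{6}{7} \approx -0.85714$)
$j{\left(f,I \right)} = 4 + I$
$D = 198$ ($D = 9 \left(22 + 0 \left(-14\right)\right) = 9 \left(22 + 0\right) = 9 \cdot 22 = 198$)
$m{\left(P,q \right)} = \frac{54}{7} - 9 P$ ($m{\left(P,q \right)} = - 9 \left(- \frac{6}{7} + P\right) = \frac{54}{7} - 9 P$)
$E = - \frac{337135}{33}$ ($E = \frac{4719890}{-462} = 4719890 \left(- \frac{1}{462}\right) = - \frac{337135}{33} \approx -10216.0$)
$E + m{\left(j{\left(-30,-45 \right)},D \right)} = - \frac{337135}{33} - \left(- \frac{54}{7} + 9 \left(4 - 45\right)\right) = - \frac{337135}{33} + \left(\frac{54}{7} - -369\right) = - \frac{337135}{33} + \left(\frac{54}{7} + 369\right) = - \frac{337135}{33} + \frac{2637}{7} = - \frac{2272924}{231}$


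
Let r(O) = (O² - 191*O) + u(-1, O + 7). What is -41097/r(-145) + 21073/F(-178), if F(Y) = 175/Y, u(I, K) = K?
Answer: -60745994161/2833950 ≈ -21435.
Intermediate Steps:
r(O) = 7 + O² - 190*O (r(O) = (O² - 191*O) + (O + 7) = (O² - 191*O) + (7 + O) = 7 + O² - 190*O)
-41097/r(-145) + 21073/F(-178) = -41097/(7 + (-145)² - 190*(-145)) + 21073/((175/(-178))) = -41097/(7 + 21025 + 27550) + 21073/((175*(-1/178))) = -41097/48582 + 21073/(-175/178) = -41097*1/48582 + 21073*(-178/175) = -13699/16194 - 3750994/175 = -60745994161/2833950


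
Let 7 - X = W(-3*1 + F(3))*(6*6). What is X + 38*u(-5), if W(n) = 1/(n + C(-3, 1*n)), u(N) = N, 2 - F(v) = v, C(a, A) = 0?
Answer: -174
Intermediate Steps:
F(v) = 2 - v
W(n) = 1/n (W(n) = 1/(n + 0) = 1/n)
X = 16 (X = 7 - 6*6/(-3*1 + (2 - 1*3)) = 7 - 36/(-3 + (2 - 3)) = 7 - 36/(-3 - 1) = 7 - 36/(-4) = 7 - (-1)*36/4 = 7 - 1*(-9) = 7 + 9 = 16)
X + 38*u(-5) = 16 + 38*(-5) = 16 - 190 = -174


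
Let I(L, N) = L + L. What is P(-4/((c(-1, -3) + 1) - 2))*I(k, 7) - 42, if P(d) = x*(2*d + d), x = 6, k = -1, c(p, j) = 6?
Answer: -66/5 ≈ -13.200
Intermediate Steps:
I(L, N) = 2*L
P(d) = 18*d (P(d) = 6*(2*d + d) = 6*(3*d) = 18*d)
P(-4/((c(-1, -3) + 1) - 2))*I(k, 7) - 42 = (18*(-4/((6 + 1) - 2)))*(2*(-1)) - 42 = (18*(-4/(7 - 2)))*(-2) - 42 = (18*(-4/5))*(-2) - 42 = (18*(-4*⅕))*(-2) - 42 = (18*(-⅘))*(-2) - 42 = -72/5*(-2) - 42 = 144/5 - 42 = -66/5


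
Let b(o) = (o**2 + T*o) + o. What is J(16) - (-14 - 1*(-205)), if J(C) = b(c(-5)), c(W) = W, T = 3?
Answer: -186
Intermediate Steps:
b(o) = o**2 + 4*o (b(o) = (o**2 + 3*o) + o = o**2 + 4*o)
J(C) = 5 (J(C) = -5*(4 - 5) = -5*(-1) = 5)
J(16) - (-14 - 1*(-205)) = 5 - (-14 - 1*(-205)) = 5 - (-14 + 205) = 5 - 1*191 = 5 - 191 = -186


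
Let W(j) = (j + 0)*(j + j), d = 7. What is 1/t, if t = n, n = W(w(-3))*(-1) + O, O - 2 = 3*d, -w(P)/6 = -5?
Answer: -1/1777 ≈ -0.00056275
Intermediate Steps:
w(P) = 30 (w(P) = -6*(-5) = 30)
O = 23 (O = 2 + 3*7 = 2 + 21 = 23)
W(j) = 2*j² (W(j) = j*(2*j) = 2*j²)
n = -1777 (n = (2*30²)*(-1) + 23 = (2*900)*(-1) + 23 = 1800*(-1) + 23 = -1800 + 23 = -1777)
t = -1777
1/t = 1/(-1777) = -1/1777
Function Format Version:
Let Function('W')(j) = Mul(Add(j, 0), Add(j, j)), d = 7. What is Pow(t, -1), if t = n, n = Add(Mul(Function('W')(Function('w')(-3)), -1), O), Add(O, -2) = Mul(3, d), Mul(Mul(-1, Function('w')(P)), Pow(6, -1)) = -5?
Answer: Rational(-1, 1777) ≈ -0.00056275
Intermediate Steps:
Function('w')(P) = 30 (Function('w')(P) = Mul(-6, -5) = 30)
O = 23 (O = Add(2, Mul(3, 7)) = Add(2, 21) = 23)
Function('W')(j) = Mul(2, Pow(j, 2)) (Function('W')(j) = Mul(j, Mul(2, j)) = Mul(2, Pow(j, 2)))
n = -1777 (n = Add(Mul(Mul(2, Pow(30, 2)), -1), 23) = Add(Mul(Mul(2, 900), -1), 23) = Add(Mul(1800, -1), 23) = Add(-1800, 23) = -1777)
t = -1777
Pow(t, -1) = Pow(-1777, -1) = Rational(-1, 1777)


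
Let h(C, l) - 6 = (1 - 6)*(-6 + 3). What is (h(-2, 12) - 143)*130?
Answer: -15860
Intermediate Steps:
h(C, l) = 21 (h(C, l) = 6 + (1 - 6)*(-6 + 3) = 6 - 5*(-3) = 6 + 15 = 21)
(h(-2, 12) - 143)*130 = (21 - 143)*130 = -122*130 = -15860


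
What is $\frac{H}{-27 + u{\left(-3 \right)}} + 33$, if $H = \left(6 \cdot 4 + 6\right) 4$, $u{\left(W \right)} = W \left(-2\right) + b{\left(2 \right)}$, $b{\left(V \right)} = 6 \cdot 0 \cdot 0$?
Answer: $\frac{191}{7} \approx 27.286$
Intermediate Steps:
$b{\left(V \right)} = 0$ ($b{\left(V \right)} = 0 \cdot 0 = 0$)
$u{\left(W \right)} = - 2 W$ ($u{\left(W \right)} = W \left(-2\right) + 0 = - 2 W + 0 = - 2 W$)
$H = 120$ ($H = \left(24 + 6\right) 4 = 30 \cdot 4 = 120$)
$\frac{H}{-27 + u{\left(-3 \right)}} + 33 = \frac{120}{-27 - -6} + 33 = \frac{120}{-27 + 6} + 33 = \frac{120}{-21} + 33 = 120 \left(- \frac{1}{21}\right) + 33 = - \frac{40}{7} + 33 = \frac{191}{7}$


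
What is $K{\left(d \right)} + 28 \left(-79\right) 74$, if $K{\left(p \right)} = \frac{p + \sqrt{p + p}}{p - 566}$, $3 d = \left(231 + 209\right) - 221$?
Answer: $- \frac{80698257}{493} - \frac{\sqrt{146}}{493} \approx -1.6369 \cdot 10^{5}$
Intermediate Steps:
$d = 73$ ($d = \frac{\left(231 + 209\right) - 221}{3} = \frac{440 - 221}{3} = \frac{1}{3} \cdot 219 = 73$)
$K{\left(p \right)} = \frac{p + \sqrt{2} \sqrt{p}}{-566 + p}$ ($K{\left(p \right)} = \frac{p + \sqrt{2 p}}{-566 + p} = \frac{p + \sqrt{2} \sqrt{p}}{-566 + p}$)
$K{\left(d \right)} + 28 \left(-79\right) 74 = \frac{73 + \sqrt{2} \sqrt{73}}{-566 + 73} + 28 \left(-79\right) 74 = \frac{73 + \sqrt{146}}{-493} - 163688 = - \frac{73 + \sqrt{146}}{493} - 163688 = \left(- \frac{73}{493} - \frac{\sqrt{146}}{493}\right) - 163688 = - \frac{80698257}{493} - \frac{\sqrt{146}}{493}$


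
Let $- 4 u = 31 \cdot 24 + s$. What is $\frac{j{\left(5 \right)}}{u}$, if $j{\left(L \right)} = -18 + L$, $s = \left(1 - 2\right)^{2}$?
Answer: $\frac{52}{745} \approx 0.069799$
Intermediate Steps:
$s = 1$ ($s = \left(-1\right)^{2} = 1$)
$u = - \frac{745}{4}$ ($u = - \frac{31 \cdot 24 + 1}{4} = - \frac{744 + 1}{4} = \left(- \frac{1}{4}\right) 745 = - \frac{745}{4} \approx -186.25$)
$\frac{j{\left(5 \right)}}{u} = \frac{-18 + 5}{- \frac{745}{4}} = \left(-13\right) \left(- \frac{4}{745}\right) = \frac{52}{745}$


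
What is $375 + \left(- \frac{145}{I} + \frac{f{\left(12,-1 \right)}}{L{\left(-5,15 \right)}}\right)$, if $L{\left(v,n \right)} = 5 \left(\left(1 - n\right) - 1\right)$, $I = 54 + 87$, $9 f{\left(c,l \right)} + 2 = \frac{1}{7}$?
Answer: $\frac{83050361}{222075} \approx 373.97$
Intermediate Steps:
$f{\left(c,l \right)} = - \frac{13}{63}$ ($f{\left(c,l \right)} = - \frac{2}{9} + \frac{1}{9 \cdot 7} = - \frac{2}{9} + \frac{1}{9} \cdot \frac{1}{7} = - \frac{2}{9} + \frac{1}{63} = - \frac{13}{63}$)
$I = 141$
$L{\left(v,n \right)} = - 5 n$ ($L{\left(v,n \right)} = 5 \left(- n\right) = - 5 n$)
$375 + \left(- \frac{145}{I} + \frac{f{\left(12,-1 \right)}}{L{\left(-5,15 \right)}}\right) = 375 - \left(- \frac{13}{4725} + \frac{145}{141}\right) = 375 - \left(\frac{145}{141} + \frac{13}{63 \left(-75\right)}\right) = 375 - \frac{227764}{222075} = \frac{83050361}{222075}$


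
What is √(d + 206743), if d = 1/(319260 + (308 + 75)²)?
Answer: 2*√11221414134482123/465949 ≈ 454.69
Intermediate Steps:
d = 1/465949 (d = 1/(319260 + 383²) = 1/(319260 + 146689) = 1/465949 ≈ 2.1462e-6)
√(d + 206743) = √(1/465949 + 206743) = √(96331694108/465949) = 2*√11221414134482123/465949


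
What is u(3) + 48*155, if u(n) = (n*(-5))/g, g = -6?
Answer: 14885/2 ≈ 7442.5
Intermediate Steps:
u(n) = 5*n/6 (u(n) = (n*(-5))/(-6) = -5*n*(-1/6) = 5*n/6)
u(3) + 48*155 = (5/6)*3 + 48*155 = 5/2 + 7440 = 14885/2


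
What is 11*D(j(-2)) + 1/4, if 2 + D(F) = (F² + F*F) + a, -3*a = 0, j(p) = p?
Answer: 265/4 ≈ 66.250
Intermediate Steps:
a = 0 (a = -⅓*0 = 0)
D(F) = -2 + 2*F² (D(F) = -2 + ((F² + F*F) + 0) = -2 + ((F² + F²) + 0) = -2 + (2*F² + 0) = -2 + 2*F²)
11*D(j(-2)) + 1/4 = 11*(-2 + 2*(-2)²) + 1/4 = 11*(-2 + 2*4) + ¼ = 11*(-2 + 8) + ¼ = 11*6 + ¼ = 66 + ¼ = 265/4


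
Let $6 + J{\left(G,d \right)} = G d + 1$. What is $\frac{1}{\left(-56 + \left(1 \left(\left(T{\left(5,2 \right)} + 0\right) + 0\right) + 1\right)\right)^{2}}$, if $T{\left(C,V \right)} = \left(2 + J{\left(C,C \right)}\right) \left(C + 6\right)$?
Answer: $\frac{1}{34969} \approx 2.8597 \cdot 10^{-5}$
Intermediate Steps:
$J{\left(G,d \right)} = -5 + G d$ ($J{\left(G,d \right)} = -6 + \left(G d + 1\right) = -6 + \left(1 + G d\right) = -5 + G d$)
$T{\left(C,V \right)} = \left(-3 + C^{2}\right) \left(6 + C\right)$ ($T{\left(C,V \right)} = \left(2 + \left(-5 + C C\right)\right) \left(C + 6\right) = \left(2 + \left(-5 + C^{2}\right)\right) \left(6 + C\right) = \left(-3 + C^{2}\right) \left(6 + C\right)$)
$\frac{1}{\left(-56 + \left(1 \left(\left(T{\left(5,2 \right)} + 0\right) + 0\right) + 1\right)\right)^{2}} = \frac{1}{\left(-56 + \left(1 \left(\left(\left(-18 + 5^{3} - 15 + 6 \cdot 5^{2}\right) + 0\right) + 0\right) + 1\right)\right)^{2}} = \frac{1}{\left(-56 + \left(1 \left(\left(\left(-18 + 125 - 15 + 6 \cdot 25\right) + 0\right) + 0\right) + 1\right)\right)^{2}} = \frac{1}{\left(-56 + \left(1 \left(\left(\left(-18 + 125 - 15 + 150\right) + 0\right) + 0\right) + 1\right)\right)^{2}} = \frac{1}{\left(-56 + \left(1 \left(\left(242 + 0\right) + 0\right) + 1\right)\right)^{2}} = \frac{1}{\left(-56 + \left(1 \left(242 + 0\right) + 1\right)\right)^{2}} = \frac{1}{\left(-56 + \left(1 \cdot 242 + 1\right)\right)^{2}} = \frac{1}{\left(-56 + \left(242 + 1\right)\right)^{2}} = \frac{1}{\left(-56 + 243\right)^{2}} = \frac{1}{187^{2}} = \frac{1}{34969}$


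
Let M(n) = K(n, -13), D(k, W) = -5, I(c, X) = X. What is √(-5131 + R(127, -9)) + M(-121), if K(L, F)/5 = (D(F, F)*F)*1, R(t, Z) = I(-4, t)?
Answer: 325 + 6*I*√139 ≈ 325.0 + 70.739*I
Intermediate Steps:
R(t, Z) = t
K(L, F) = -25*F (K(L, F) = 5*(-5*F*1) = 5*(-5*F) = -25*F)
M(n) = 325 (M(n) = -25*(-13) = 325)
√(-5131 + R(127, -9)) + M(-121) = √(-5131 + 127) + 325 = √(-5004) + 325 = 6*I*√139 + 325 = 325 + 6*I*√139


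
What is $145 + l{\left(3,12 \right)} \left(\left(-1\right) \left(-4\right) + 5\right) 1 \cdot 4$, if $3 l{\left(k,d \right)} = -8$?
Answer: $49$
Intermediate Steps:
$l{\left(k,d \right)} = - \frac{8}{3}$ ($l{\left(k,d \right)} = \frac{1}{3} \left(-8\right) = - \frac{8}{3}$)
$145 + l{\left(3,12 \right)} \left(\left(-1\right) \left(-4\right) + 5\right) 1 \cdot 4 = 145 - \frac{8 \left(\left(-1\right) \left(-4\right) + 5\right) 1 \cdot 4}{3} = 145 - \frac{8 \left(4 + 5\right) 1 \cdot 4}{3} = 145 - \frac{8 \cdot 9 \cdot 1 \cdot 4}{3} = 145 - \frac{8 \cdot 9 \cdot 4}{3} = 145 - 96 = 49$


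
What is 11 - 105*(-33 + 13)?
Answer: 2111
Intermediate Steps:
11 - 105*(-33 + 13) = 11 - 105*(-20) = 11 + 2100 = 2111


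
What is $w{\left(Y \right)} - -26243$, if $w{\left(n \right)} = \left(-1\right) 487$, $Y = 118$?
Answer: $25756$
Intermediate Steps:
$w{\left(n \right)} = -487$
$w{\left(Y \right)} - -26243 = -487 - -26243 = -487 + 26243 = 25756$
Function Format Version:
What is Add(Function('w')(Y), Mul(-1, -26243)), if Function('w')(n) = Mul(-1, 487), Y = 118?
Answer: 25756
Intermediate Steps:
Function('w')(n) = -487
Add(Function('w')(Y), Mul(-1, -26243)) = Add(-487, Mul(-1, -26243)) = Add(-487, 26243) = 25756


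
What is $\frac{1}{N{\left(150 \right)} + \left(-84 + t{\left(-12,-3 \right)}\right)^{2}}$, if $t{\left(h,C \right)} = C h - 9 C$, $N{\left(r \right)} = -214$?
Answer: $\frac{1}{227} \approx 0.0044053$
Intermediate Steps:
$t{\left(h,C \right)} = - 9 C + C h$
$\frac{1}{N{\left(150 \right)} + \left(-84 + t{\left(-12,-3 \right)}\right)^{2}} = \frac{1}{-214 + \left(-84 - 3 \left(-9 - 12\right)\right)^{2}} = \frac{1}{-214 + \left(-84 - -63\right)^{2}} = \frac{1}{-214 + \left(-84 + 63\right)^{2}} = \frac{1}{-214 + \left(-21\right)^{2}} = \frac{1}{-214 + 441} = \frac{1}{227}$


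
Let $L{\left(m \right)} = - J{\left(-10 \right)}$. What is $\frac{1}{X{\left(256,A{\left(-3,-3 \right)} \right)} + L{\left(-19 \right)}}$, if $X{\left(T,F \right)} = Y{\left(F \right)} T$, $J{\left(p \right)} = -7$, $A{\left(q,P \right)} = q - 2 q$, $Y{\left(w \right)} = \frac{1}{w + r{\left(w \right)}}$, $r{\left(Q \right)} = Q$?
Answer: $\frac{3}{149} \approx 0.020134$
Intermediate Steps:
$Y{\left(w \right)} = \frac{1}{2 w}$ ($Y{\left(w \right)} = \frac{1}{w + w} = \frac{1}{2 w}$)
$A{\left(q,P \right)} = - q$
$L{\left(m \right)} = 7$ ($L{\left(m \right)} = \left(-1\right) \left(-7\right) = 7$)
$X{\left(T,F \right)} = \frac{T}{2 F}$ ($X{\left(T,F \right)} = \frac{1}{2 F} T = \frac{T}{2 F}$)
$\frac{1}{X{\left(256,A{\left(-3,-3 \right)} \right)} + L{\left(-19 \right)}} = \frac{1}{\frac{1}{2} \cdot 256 \frac{1}{\left(-1\right) \left(-3\right)} + 7} = \frac{1}{\frac{1}{2} \cdot 256 \cdot \frac{1}{3} + 7} = \frac{1}{\frac{128}{3} + 7} = \frac{1}{\frac{149}{3}} = \frac{3}{149}$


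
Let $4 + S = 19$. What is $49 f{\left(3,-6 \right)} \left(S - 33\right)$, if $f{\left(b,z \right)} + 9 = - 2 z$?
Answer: $-2646$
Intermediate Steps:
$S = 15$ ($S = -4 + 19 = 15$)
$f{\left(b,z \right)} = -9 - 2 z$
$49 f{\left(3,-6 \right)} \left(S - 33\right) = 49 \left(-9 - -12\right) \left(15 - 33\right) = 49 \left(-9 + 12\right) \left(-18\right) = 49 \cdot 3 \left(-18\right) = 49 \left(-54\right) = -2646$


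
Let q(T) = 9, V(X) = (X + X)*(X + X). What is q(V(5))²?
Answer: 81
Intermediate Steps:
V(X) = 4*X² (V(X) = (2*X)*(2*X) = 4*X²)
q(V(5))² = 9² = 81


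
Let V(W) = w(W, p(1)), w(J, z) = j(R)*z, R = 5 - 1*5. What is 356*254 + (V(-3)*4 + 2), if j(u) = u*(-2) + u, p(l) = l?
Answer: 90426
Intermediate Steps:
R = 0 (R = 5 - 5 = 0)
j(u) = -u (j(u) = -2*u + u = -u)
w(J, z) = 0 (w(J, z) = (-1*0)*z = 0*z = 0)
V(W) = 0
356*254 + (V(-3)*4 + 2) = 356*254 + (0*4 + 2) = 90424 + (0 + 2) = 90424 + 2 = 90426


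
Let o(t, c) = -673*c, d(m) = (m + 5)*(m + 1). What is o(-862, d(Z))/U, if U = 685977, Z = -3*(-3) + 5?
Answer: -63935/228659 ≈ -0.27961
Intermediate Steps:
Z = 14 (Z = 9 + 5 = 14)
d(m) = (1 + m)*(5 + m) (d(m) = (5 + m)*(1 + m) = (1 + m)*(5 + m))
o(-862, d(Z))/U = -673*(5 + 14² + 6*14)/685977 = -673*(5 + 196 + 84)*(1/685977) = -673*285*(1/685977) = -191805*1/685977 = -63935/228659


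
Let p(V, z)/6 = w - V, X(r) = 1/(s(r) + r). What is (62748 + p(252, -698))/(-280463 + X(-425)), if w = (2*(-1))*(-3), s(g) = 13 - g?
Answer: -398268/1823009 ≈ -0.21847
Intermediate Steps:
w = 6 (w = -2*(-3) = 6)
X(r) = 1/13 (X(r) = 1/((13 - r) + r) = 1/13)
p(V, z) = 36 - 6*V (p(V, z) = 6*(6 - V) = 36 - 6*V)
(62748 + p(252, -698))/(-280463 + X(-425)) = (62748 + (36 - 6*252))/(-280463 + 1/13) = (62748 + (36 - 1512))/(-3646018/13) = (62748 - 1476)*(-13/3646018) = 61272*(-13/3646018) = -398268/1823009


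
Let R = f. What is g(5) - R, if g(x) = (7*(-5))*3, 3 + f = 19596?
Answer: -19698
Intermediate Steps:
f = 19593 (f = -3 + 19596 = 19593)
g(x) = -105 (g(x) = -35*3 = -105)
R = 19593
g(5) - R = -105 - 1*19593 = -105 - 19593 = -19698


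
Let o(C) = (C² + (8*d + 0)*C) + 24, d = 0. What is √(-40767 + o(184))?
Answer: I*√6887 ≈ 82.988*I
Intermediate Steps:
o(C) = 24 + C² (o(C) = (C² + (8*0 + 0)*C) + 24 = (C² + (0 + 0)*C) + 24 = (C² + 0*C) + 24 = (C² + 0) + 24 = C² + 24 = 24 + C²)
√(-40767 + o(184)) = √(-40767 + (24 + 184²)) = √(-40767 + (24 + 33856)) = √(-40767 + 33880) = √(-6887) = I*√6887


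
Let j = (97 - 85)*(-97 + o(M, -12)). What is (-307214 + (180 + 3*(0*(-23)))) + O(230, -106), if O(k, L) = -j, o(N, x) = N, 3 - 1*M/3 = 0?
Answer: -305978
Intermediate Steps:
M = 9 (M = 9 - 3*0 = 9 + 0 = 9)
j = -1056 (j = (97 - 85)*(-97 + 9) = 12*(-88) = -1056)
O(k, L) = 1056 (O(k, L) = -1*(-1056) = 1056)
(-307214 + (180 + 3*(0*(-23)))) + O(230, -106) = (-307214 + (180 + 3*(0*(-23)))) + 1056 = (-307214 + (180 + 3*0)) + 1056 = (-307214 + (180 + 0)) + 1056 = (-307214 + 180) + 1056 = -307034 + 1056 = -305978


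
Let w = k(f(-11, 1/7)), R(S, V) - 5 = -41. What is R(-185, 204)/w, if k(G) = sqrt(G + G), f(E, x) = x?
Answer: -18*sqrt(14) ≈ -67.350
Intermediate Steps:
R(S, V) = -36 (R(S, V) = 5 - 41 = -36)
k(G) = sqrt(2)*sqrt(G) (k(G) = sqrt(2*G) = sqrt(2)*sqrt(G))
w = sqrt(14)/7 (w = sqrt(2)*sqrt(1/7) = sqrt(2)*(sqrt(7)/7) = sqrt(14)/7 ≈ 0.53452)
R(-185, 204)/w = -36*sqrt(14)/2 = -18*sqrt(14)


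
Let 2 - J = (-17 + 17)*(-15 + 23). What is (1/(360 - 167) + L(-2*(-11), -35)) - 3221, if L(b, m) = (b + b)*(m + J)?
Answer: -901888/193 ≈ -4673.0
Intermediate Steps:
J = 2 (J = 2 - (-17 + 17)*(-15 + 23) = 2 - 0*8 = 2 - 1*0 = 2 + 0 = 2)
L(b, m) = 2*b*(2 + m) (L(b, m) = (b + b)*(m + 2) = (2*b)*(2 + m) = 2*b*(2 + m))
(1/(360 - 167) + L(-2*(-11), -35)) - 3221 = (1/(360 - 167) + 2*(-2*(-11))*(2 - 35)) - 3221 = (1/193 + 2*22*(-33)) - 3221 = (1/193 - 1452) - 3221 = -280235/193 - 3221 = -901888/193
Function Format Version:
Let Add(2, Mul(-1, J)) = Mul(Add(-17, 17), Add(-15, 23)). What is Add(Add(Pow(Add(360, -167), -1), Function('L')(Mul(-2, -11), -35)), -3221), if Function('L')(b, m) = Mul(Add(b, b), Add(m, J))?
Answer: Rational(-901888, 193) ≈ -4673.0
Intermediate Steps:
J = 2 (J = Add(2, Mul(-1, Mul(Add(-17, 17), Add(-15, 23)))) = Add(2, Mul(-1, Mul(0, 8))) = Add(2, Mul(-1, 0)) = Add(2, 0) = 2)
Function('L')(b, m) = Mul(2, b, Add(2, m)) (Function('L')(b, m) = Mul(Add(b, b), Add(m, 2)) = Mul(Mul(2, b), Add(2, m)) = Mul(2, b, Add(2, m)))
Add(Add(Pow(Add(360, -167), -1), Function('L')(Mul(-2, -11), -35)), -3221) = Add(Add(Pow(Add(360, -167), -1), Mul(2, Mul(-2, -11), Add(2, -35))), -3221) = Add(Add(Pow(193, -1), Mul(2, 22, -33)), -3221) = Add(Add(Rational(1, 193), -1452), -3221) = Add(Rational(-280235, 193), -3221) = Rational(-901888, 193)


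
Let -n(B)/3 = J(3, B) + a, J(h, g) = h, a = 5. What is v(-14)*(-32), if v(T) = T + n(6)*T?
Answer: -10304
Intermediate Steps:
n(B) = -24 (n(B) = -3*(3 + 5) = -3*8 = -24)
v(T) = -23*T (v(T) = T - 24*T = -23*T)
v(-14)*(-32) = -23*(-14)*(-32) = 322*(-32) = -10304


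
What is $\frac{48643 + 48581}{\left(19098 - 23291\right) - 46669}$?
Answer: $- \frac{16204}{8477} \approx -1.9115$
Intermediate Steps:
$\frac{48643 + 48581}{\left(19098 - 23291\right) - 46669} = \frac{97224}{\left(19098 - 23291\right) - 46669} = \frac{97224}{-4193 - 46669} = \frac{97224}{-50862} = 97224 \left(- \frac{1}{50862}\right) = - \frac{16204}{8477}$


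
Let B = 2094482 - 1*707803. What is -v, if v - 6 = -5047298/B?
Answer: -3272776/1386679 ≈ -2.3602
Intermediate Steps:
B = 1386679 (B = 2094482 - 707803 = 1386679)
v = 3272776/1386679 (v = 6 - 5047298/1386679 = 3272776/1386679 ≈ 2.3602)
-v = -1*3272776/1386679 = -3272776/1386679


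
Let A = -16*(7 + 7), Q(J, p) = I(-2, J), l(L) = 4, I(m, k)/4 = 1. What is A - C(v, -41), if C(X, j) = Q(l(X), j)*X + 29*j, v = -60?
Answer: 1205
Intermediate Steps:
I(m, k) = 4 (I(m, k) = 4*1 = 4)
Q(J, p) = 4
C(X, j) = 4*X + 29*j
A = -224 (A = -16*14 = -224)
A - C(v, -41) = -224 - (4*(-60) + 29*(-41)) = -224 - (-240 - 1189) = -224 - 1*(-1429) = -224 + 1429 = 1205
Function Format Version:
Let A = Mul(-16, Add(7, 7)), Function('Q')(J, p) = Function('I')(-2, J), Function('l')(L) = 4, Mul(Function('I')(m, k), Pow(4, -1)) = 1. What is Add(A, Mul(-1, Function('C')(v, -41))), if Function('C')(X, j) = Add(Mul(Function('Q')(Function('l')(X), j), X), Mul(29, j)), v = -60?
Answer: 1205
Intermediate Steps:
Function('I')(m, k) = 4 (Function('I')(m, k) = Mul(4, 1) = 4)
Function('Q')(J, p) = 4
Function('C')(X, j) = Add(Mul(4, X), Mul(29, j))
A = -224 (A = Mul(-16, 14) = -224)
Add(A, Mul(-1, Function('C')(v, -41))) = Add(-224, Mul(-1, Add(Mul(4, -60), Mul(29, -41)))) = Add(-224, Mul(-1, Add(-240, -1189))) = Add(-224, Mul(-1, -1429)) = Add(-224, 1429) = 1205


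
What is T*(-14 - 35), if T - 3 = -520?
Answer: 25333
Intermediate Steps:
T = -517 (T = 3 - 520 = -517)
T*(-14 - 35) = -517*(-14 - 35) = -517*(-49) = 25333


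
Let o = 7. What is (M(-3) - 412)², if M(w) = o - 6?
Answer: 168921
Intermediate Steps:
M(w) = 1 (M(w) = 7 - 6 = 1)
(M(-3) - 412)² = (1 - 412)² = (-411)² = 168921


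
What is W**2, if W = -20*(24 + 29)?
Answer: 1123600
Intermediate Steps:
W = -1060 (W = -20*53 = -1060)
W**2 = (-1060)**2 = 1123600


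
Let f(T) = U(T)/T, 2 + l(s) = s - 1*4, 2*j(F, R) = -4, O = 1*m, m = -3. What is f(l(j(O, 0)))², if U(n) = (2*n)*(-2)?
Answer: 16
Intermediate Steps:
O = -3 (O = 1*(-3) = -3)
j(F, R) = -2 (j(F, R) = (½)*(-4) = -2)
U(n) = -4*n
l(s) = -6 + s (l(s) = -2 + (s - 1*4) = -2 + (s - 4) = -2 + (-4 + s) = -6 + s)
f(T) = -4 (f(T) = (-4*T)/T = -4)
f(l(j(O, 0)))² = (-4)² = 16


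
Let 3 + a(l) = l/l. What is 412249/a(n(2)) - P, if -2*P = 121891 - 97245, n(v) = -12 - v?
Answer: -387603/2 ≈ -1.9380e+5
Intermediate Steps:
a(l) = -2 (a(l) = -3 + l/l = -3 + 1 = -2)
P = -12323 (P = -(121891 - 97245)/2 = -1/2*24646 = -12323)
412249/a(n(2)) - P = 412249/(-2) - 1*(-12323) = 412249*(-1/2) + 12323 = -412249/2 + 12323 = -387603/2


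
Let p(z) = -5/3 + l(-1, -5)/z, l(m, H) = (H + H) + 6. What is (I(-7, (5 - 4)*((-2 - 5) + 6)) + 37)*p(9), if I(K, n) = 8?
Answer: -95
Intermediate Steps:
l(m, H) = 6 + 2*H (l(m, H) = 2*H + 6 = 6 + 2*H)
p(z) = -5/3 - 4/z (p(z) = -5/3 + (6 + 2*(-5))/z = -5*⅓ + (6 - 10)/z = -5/3 - 4/z)
(I(-7, (5 - 4)*((-2 - 5) + 6)) + 37)*p(9) = (8 + 37)*(-5/3 - 4/9) = 45*(-5/3 - 4*⅑) = 45*(-5/3 - 4/9) = 45*(-19/9) = -95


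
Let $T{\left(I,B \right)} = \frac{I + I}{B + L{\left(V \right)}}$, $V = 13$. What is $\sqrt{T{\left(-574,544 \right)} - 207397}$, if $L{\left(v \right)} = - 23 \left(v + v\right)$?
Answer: $\frac{i \sqrt{16797435}}{9} \approx 455.39 i$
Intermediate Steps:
$L{\left(v \right)} = - 46 v$ ($L{\left(v \right)} = - 23 \cdot 2 v = - 46 v$)
$T{\left(I,B \right)} = \frac{2 I}{-598 + B}$ ($T{\left(I,B \right)} = \frac{I + I}{B - 598} = \frac{2 I}{B - 598} = \frac{2 I}{-598 + B}$)
$\sqrt{T{\left(-574,544 \right)} - 207397} = \sqrt{2 \left(-574\right) \frac{1}{-598 + 544} - 207397} = \sqrt{2 \left(-574\right) \frac{1}{-54} - 207397} = \sqrt{2 \left(-574\right) \left(- \frac{1}{54}\right) - 207397} = \sqrt{\frac{574}{27} - 207397} = \sqrt{- \frac{5599145}{27}} = \frac{i \sqrt{16797435}}{9}$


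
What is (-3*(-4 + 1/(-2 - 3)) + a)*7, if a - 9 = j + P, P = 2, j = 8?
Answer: 1106/5 ≈ 221.20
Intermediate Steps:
a = 19 (a = 9 + (8 + 2) = 9 + 10 = 19)
(-3*(-4 + 1/(-2 - 3)) + a)*7 = (-3*(-4 + 1/(-2 - 3)) + 19)*7 = (-3*(-4 + 1/(-5)) + 19)*7 = (-3*(-4 - ⅕) + 19)*7 = (-3*(-21/5) + 19)*7 = (63/5 + 19)*7 = (158/5)*7 = 1106/5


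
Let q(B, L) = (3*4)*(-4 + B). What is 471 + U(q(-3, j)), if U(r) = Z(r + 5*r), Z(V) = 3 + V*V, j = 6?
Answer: 254490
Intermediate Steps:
Z(V) = 3 + V**2
q(B, L) = -48 + 12*B (q(B, L) = 12*(-4 + B) = -48 + 12*B)
U(r) = 3 + 36*r**2 (U(r) = 3 + (r + 5*r)**2 = 3 + (6*r)**2 = 3 + 36*r**2)
471 + U(q(-3, j)) = 471 + (3 + 36*(-48 + 12*(-3))**2) = 471 + (3 + 36*(-48 - 36)**2) = 471 + (3 + 36*(-84)**2) = 471 + (3 + 36*7056) = 471 + (3 + 254016) = 471 + 254019 = 254490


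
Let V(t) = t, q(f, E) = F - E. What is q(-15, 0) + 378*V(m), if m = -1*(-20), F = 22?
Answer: 7582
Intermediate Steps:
q(f, E) = 22 - E
m = 20
q(-15, 0) + 378*V(m) = (22 - 1*0) + 378*20 = (22 + 0) + 7560 = 22 + 7560 = 7582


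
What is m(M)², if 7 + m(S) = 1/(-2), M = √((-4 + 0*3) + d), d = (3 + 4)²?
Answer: 225/4 ≈ 56.250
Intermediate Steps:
d = 49 (d = 7² = 49)
M = 3*√5 (M = √((-4 + 0*3) + 49) = √((-4 + 0) + 49) = √(-4 + 49) = √45 = 3*√5 ≈ 6.7082)
m(S) = -15/2 (m(S) = -7 + 1/(-2) = -7 - ½ = -15/2)
m(M)² = (-15/2)² = 225/4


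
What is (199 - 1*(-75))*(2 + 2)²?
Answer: 4384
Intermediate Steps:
(199 - 1*(-75))*(2 + 2)² = (199 + 75)*4² = 274*16 = 4384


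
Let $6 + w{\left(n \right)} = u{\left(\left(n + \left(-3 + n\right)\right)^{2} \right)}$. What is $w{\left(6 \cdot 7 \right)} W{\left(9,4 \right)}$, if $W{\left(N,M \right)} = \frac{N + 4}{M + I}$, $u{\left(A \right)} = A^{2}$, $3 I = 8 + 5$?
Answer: $\frac{335764377}{5} \approx 6.7153 \cdot 10^{7}$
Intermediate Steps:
$I = \frac{13}{3}$ ($I = \frac{8 + 5}{3} = \frac{1}{3} \cdot 13 = \frac{13}{3} \approx 4.3333$)
$W{\left(N,M \right)} = \frac{4 + N}{\frac{13}{3} + M}$ ($W{\left(N,M \right)} = \frac{N + 4}{M + \frac{13}{3}} = \frac{4 + N}{\frac{13}{3} + M}$)
$w{\left(n \right)} = -6 + \left(-3 + 2 n\right)^{4}$ ($w{\left(n \right)} = -6 + \left(\left(n + \left(-3 + n\right)\right)^{2}\right)^{2} = -6 + \left(\left(-3 + 2 n\right)^{2}\right)^{2} = -6 + \left(-3 + 2 n\right)^{4}$)
$w{\left(6 \cdot 7 \right)} W{\left(9,4 \right)} = \left(-6 + \left(-3 + 2 \cdot 6 \cdot 7\right)^{4}\right) \frac{3 \left(4 + 9\right)}{13 + 3 \cdot 4} = \left(-6 + \left(-3 + 2 \cdot 42\right)^{4}\right) 3 \frac{1}{13 + 12} \cdot 13 = \left(-6 + \left(-3 + 84\right)^{4}\right) 3 \cdot \frac{1}{25} \cdot 13 = \left(-6 + 81^{4}\right) 3 \cdot \frac{1}{25} \cdot 13 = \left(-6 + 43046721\right) \frac{39}{25} = 43046715 \cdot \frac{39}{25} = \frac{335764377}{5}$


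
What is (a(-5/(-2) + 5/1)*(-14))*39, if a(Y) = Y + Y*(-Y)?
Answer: 53235/2 ≈ 26618.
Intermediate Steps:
a(Y) = Y - Y²
(a(-5/(-2) + 5/1)*(-14))*39 = (((-5/(-2) + 5/1)*(1 - (-5/(-2) + 5/1)))*(-14))*39 = (((-5*(-½) + 5*1)*(1 - (-5*(-½) + 5*1)))*(-14))*39 = (((5/2 + 5)*(1 - (5/2 + 5)))*(-14))*39 = ((15*(1 - 1*15/2)/2)*(-14))*39 = ((15*(1 - 15/2)/2)*(-14))*39 = (((15/2)*(-13/2))*(-14))*39 = -195/4*(-14)*39 = (1365/2)*39 = 53235/2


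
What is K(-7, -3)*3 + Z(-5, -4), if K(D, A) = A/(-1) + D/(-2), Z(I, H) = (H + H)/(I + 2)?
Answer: 133/6 ≈ 22.167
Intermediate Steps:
Z(I, H) = 2*H/(2 + I) (Z(I, H) = (2*H)/(2 + I) = 2*H/(2 + I))
K(D, A) = -A - D/2 (K(D, A) = A*(-1) + D*(-½) = -A - D/2)
K(-7, -3)*3 + Z(-5, -4) = (-1*(-3) - ½*(-7))*3 + 2*(-4)/(2 - 5) = (3 + 7/2)*3 + 2*(-4)/(-3) = (13/2)*3 + 2*(-4)*(-⅓) = 39/2 + 8/3 = 133/6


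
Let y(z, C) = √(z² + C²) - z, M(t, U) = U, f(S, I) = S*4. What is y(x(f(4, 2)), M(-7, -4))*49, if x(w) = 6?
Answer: -294 + 98*√13 ≈ 59.344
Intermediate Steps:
f(S, I) = 4*S
y(z, C) = √(C² + z²) - z
y(x(f(4, 2)), M(-7, -4))*49 = (√((-4)² + 6²) - 1*6)*49 = (√(16 + 36) - 6)*49 = (√52 - 6)*49 = (2*√13 - 6)*49 = (-6 + 2*√13)*49 = -294 + 98*√13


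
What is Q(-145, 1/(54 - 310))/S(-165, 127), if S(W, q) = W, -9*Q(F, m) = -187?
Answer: -17/135 ≈ -0.12593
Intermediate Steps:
Q(F, m) = 187/9 (Q(F, m) = -⅑*(-187) = 187/9)
Q(-145, 1/(54 - 310))/S(-165, 127) = (187/9)/(-165) = (187/9)*(-1/165) = -17/135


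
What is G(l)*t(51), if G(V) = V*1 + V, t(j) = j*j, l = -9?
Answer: -46818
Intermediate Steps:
t(j) = j²
G(V) = 2*V (G(V) = V + V = 2*V)
G(l)*t(51) = (2*(-9))*51² = -18*2601 = -46818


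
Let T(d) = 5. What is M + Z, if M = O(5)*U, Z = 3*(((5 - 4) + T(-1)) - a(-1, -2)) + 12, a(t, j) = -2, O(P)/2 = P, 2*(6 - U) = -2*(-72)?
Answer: -624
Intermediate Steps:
U = -66 (U = 6 - (-1)*(-72) = 6 - ½*144 = 6 - 72 = -66)
O(P) = 2*P
Z = 36 (Z = 3*(((5 - 4) + 5) - 1*(-2)) + 12 = 3*((1 + 5) + 2) + 12 = 3*(6 + 2) + 12 = 3*8 + 12 = 24 + 12 = 36)
M = -660 (M = (2*5)*(-66) = 10*(-66) = -660)
M + Z = -660 + 36 = -624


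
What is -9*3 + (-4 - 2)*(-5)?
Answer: 3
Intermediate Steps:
-9*3 + (-4 - 2)*(-5) = -27 - 6*(-5) = -27 + 30 = 3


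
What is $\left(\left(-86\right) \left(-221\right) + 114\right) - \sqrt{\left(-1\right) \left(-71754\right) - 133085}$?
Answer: $19120 - i \sqrt{61331} \approx 19120.0 - 247.65 i$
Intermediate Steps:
$\left(\left(-86\right) \left(-221\right) + 114\right) - \sqrt{\left(-1\right) \left(-71754\right) - 133085} = \left(19006 + 114\right) - \sqrt{71754 - 133085} = 19120 - \sqrt{-61331} = 19120 - i \sqrt{61331}$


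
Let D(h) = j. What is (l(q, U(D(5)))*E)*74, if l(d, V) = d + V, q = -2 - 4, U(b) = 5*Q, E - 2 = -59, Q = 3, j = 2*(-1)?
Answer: -37962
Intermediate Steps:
j = -2
E = -57 (E = 2 - 59 = -57)
D(h) = -2
U(b) = 15 (U(b) = 5*3 = 15)
q = -6
l(d, V) = V + d
(l(q, U(D(5)))*E)*74 = ((15 - 6)*(-57))*74 = (9*(-57))*74 = -513*74 = -37962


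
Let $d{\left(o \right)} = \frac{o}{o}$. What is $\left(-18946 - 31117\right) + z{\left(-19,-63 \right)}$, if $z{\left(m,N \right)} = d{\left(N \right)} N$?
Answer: $-50126$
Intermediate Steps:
$d{\left(o \right)} = 1$
$z{\left(m,N \right)} = N$ ($z{\left(m,N \right)} = 1 N = N$)
$\left(-18946 - 31117\right) + z{\left(-19,-63 \right)} = \left(-18946 - 31117\right) - 63 = -50063 - 63 = -50126$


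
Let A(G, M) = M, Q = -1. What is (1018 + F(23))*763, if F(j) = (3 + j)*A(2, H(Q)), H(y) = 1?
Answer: 796572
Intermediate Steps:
F(j) = 3 + j (F(j) = (3 + j)*1 = 3 + j)
(1018 + F(23))*763 = (1018 + (3 + 23))*763 = (1018 + 26)*763 = 1044*763 = 796572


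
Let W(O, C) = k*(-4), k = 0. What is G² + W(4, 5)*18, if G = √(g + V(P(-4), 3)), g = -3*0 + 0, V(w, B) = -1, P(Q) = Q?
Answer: -1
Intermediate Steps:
g = 0 (g = 0 + 0 = 0)
W(O, C) = 0 (W(O, C) = 0*(-4) = 0)
G = I (G = √(0 - 1) = √(-1) = I ≈ 1.0*I)
G² + W(4, 5)*18 = I² + 0*18 = -1 + 0 = -1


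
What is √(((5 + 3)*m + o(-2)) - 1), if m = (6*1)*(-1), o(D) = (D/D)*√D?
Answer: √(-49 + I*√2) ≈ 0.101 + 7.0007*I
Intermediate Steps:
o(D) = √D (o(D) = 1*√D = √D)
m = -6 (m = 6*(-1) = -6)
√(((5 + 3)*m + o(-2)) - 1) = √(((5 + 3)*(-6) + √(-2)) - 1) = √((8*(-6) + I*√2) - 1) = √((-48 + I*√2) - 1) = √(-49 + I*√2)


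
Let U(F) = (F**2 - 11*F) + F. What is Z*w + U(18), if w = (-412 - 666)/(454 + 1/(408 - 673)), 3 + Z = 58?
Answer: 230378/17187 ≈ 13.404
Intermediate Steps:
Z = 55 (Z = -3 + 58 = 55)
U(F) = F**2 - 10*F
w = -40810/17187 (w = -1078/(454 + 1/(-265)) = -1078/(454 - 1/265) = -1078/120309/265 = -1078*265/120309 = -40810/17187 ≈ -2.3745)
Z*w + U(18) = 55*(-40810/17187) + 18*(-10 + 18) = -2244550/17187 + 18*8 = -2244550/17187 + 144 = 230378/17187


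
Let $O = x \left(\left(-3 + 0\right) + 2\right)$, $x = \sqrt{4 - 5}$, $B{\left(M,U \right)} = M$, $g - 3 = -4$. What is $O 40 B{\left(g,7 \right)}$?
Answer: $40 i \approx 40.0 i$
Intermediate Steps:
$g = -1$ ($g = 3 - 4 = -1$)
$x = i$ ($x = \sqrt{-1} = i \approx 1.0 i$)
$O = - i$ ($O = i \left(\left(-3 + 0\right) + 2\right) = i \left(-3 + 2\right) = i \left(-1\right) = - i \approx - 1.0 i$)
$O 40 B{\left(g,7 \right)} = - i 40 \left(-1\right) = - 40 i \left(-1\right) = 40 i$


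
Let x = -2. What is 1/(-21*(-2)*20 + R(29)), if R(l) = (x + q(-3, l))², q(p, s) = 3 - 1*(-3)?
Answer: 1/856 ≈ 0.0011682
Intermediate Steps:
q(p, s) = 6 (q(p, s) = 3 + 3 = 6)
R(l) = 16 (R(l) = (-2 + 6)² = 4² = 16)
1/(-21*(-2)*20 + R(29)) = 1/(-21*(-2)*20 + 16) = 1/(42*20 + 16) = 1/(840 + 16) = 1/856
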